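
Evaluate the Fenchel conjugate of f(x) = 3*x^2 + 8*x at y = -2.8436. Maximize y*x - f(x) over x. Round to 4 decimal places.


f*(y) = sup_x {y*x - a*x^2 - b*x} = sup_x {(y-b)*x - a*x^2}
FOC: (y - b) - 2a*x = 0 => x* = (y - b)/(2a)
x* = (-2.8436 - 8)/(2*3) = -1.8073
f*(-2.8436) = (y-b)^2/(4a) = (-2.8436 - 8)^2/(4*3)
= 117.5837/12 = 9.7986


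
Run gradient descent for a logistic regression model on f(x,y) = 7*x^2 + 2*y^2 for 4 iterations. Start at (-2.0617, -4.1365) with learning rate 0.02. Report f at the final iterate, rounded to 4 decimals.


Gradient descent on f(x,y) = 7*x^2 + 2*y^2.
Starting point: (-2.0617, -4.1365), alpha = 0.02
Step 1: grad_x = 2*7*-2.0617 = -28.8638, grad_y = 2*2*-4.1365 = -16.546
  x_1 = -2.0617 - 0.02*-28.8638 = -1.4844
  y_1 = -4.1365 - 0.02*-16.546 = -3.8056
Step 2: grad_x = 2*7*-1.4844 = -20.7819, grad_y = 2*2*-3.8056 = -15.2223
  x_2 = -1.4844 - 0.02*-20.7819 = -1.0688
  y_2 = -3.8056 - 0.02*-15.2223 = -3.5011
Step 3: grad_x = 2*7*-1.0688 = -14.963, grad_y = 2*2*-3.5011 = -14.0045
  x_3 = -1.0688 - 0.02*-14.963 = -0.7695
  y_3 = -3.5011 - 0.02*-14.0045 = -3.221
Step 4: grad_x = 2*7*-0.7695 = -10.7734, grad_y = 2*2*-3.221 = -12.8842
  x_4 = -0.7695 - 0.02*-10.7734 = -0.5541
  y_4 = -3.221 - 0.02*-12.8842 = -2.9634
f(-0.5541, -2.9634) = 7*(-0.5541)^2 + 2*(-2.9634)^2 = 19.7119


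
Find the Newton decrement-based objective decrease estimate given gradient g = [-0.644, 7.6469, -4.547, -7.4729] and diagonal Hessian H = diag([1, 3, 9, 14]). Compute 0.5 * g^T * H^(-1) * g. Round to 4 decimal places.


Step 1: H is diagonal, so H^(-1) * g = [-0.644, 2.549, -0.5052, -0.5338].
Step 2: g^T H^(-1) g = sum_i g_i^2 / H_ii
  = (-0.644)^2/1 + (7.6469)^2/3 + (-4.547)^2/9 + (-7.4729)^2/14
  = 0.4147 + 19.4917 + 2.2972 + 3.9889 = 26.1925
Step 3: Objective decrease = 0.5 * g^T H^(-1) g = 13.0963


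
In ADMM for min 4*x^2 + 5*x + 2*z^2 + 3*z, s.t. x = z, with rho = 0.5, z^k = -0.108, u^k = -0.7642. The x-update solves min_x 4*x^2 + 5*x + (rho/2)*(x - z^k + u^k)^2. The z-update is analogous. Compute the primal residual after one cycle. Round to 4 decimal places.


ADMM iteration with rho = 0.5, z^k = -0.108, u^k = -0.7642
Step 1: x-update.
Minimize 4*x^2 + 5*x + (0.5/2)*(x + 0.108 - 0.7642)^2
FOC: (2*4 + 0.5)*x = -5 + 0.5*(-0.108 + 0.7642)
x^{k+1} = -0.5496
Step 2: z-update.
Minimize 2*z^2 + 3*z + (0.5/2)*(-0.5496 - z - 0.7642)^2
FOC: (2*2 + 0.5)*z = -3 + 0.5*(-0.5496 - 0.7642)
z^{k+1} = -0.8126
Step 3: u-update.
u^{k+1} = -0.7642 - 0.5496 + 0.8126 = -0.5012
Step 4: Primal residual = |-0.5496 + 0.8126| = 0.263


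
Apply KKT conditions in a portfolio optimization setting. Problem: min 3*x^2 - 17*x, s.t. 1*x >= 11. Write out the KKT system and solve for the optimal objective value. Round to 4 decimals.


Step 1: Try lambda = 0 (constraint inactive).
x_unc = 17/(2*3) = 2.8333
Check: 1*2.8333 = 2.8333 < 11 -- violated!
Step 2: Constraint must be active: 1*x = 11
x* = 11/1 = 11.0
lambda = (2*3*11.0 - 17)/1 = 49.0
Step 3: Compute optimal value.
f(x*) = 3*11.0^2 - 17*11.0 = 176.0


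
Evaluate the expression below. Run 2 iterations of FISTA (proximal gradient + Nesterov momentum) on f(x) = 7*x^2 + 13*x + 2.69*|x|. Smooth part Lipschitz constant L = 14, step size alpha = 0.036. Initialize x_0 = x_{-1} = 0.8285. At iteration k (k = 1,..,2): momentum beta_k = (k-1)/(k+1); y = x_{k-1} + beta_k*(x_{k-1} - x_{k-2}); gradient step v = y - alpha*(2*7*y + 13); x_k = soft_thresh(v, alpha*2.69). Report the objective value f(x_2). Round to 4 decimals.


FISTA on f(x) = 7*x^2 + 13*x + 2.69*|x|
L = 14, alpha = 0.036
Iteration 1: beta = 0.0, y = 0.8285 + 0.0*(0.8285 - 0.8285) = 0.8285
  grad(y) = 24.599, v = y - alpha*grad = -0.0571
  prox(v) = soft_thresh(-0.0571, 0.0968) = 0.0
Iteration 2: beta = 0.3333, y = 0.0 + 0.3333*(0.0 - 0.8285) = -0.2762
  grad(y) = 9.1337, v = y - alpha*grad = -0.605
  prox(v) = soft_thresh(-0.605, 0.0968) = -0.5081
f(x_2) = 7*(-0.5081)^2 + 13*(-0.5081) + 2.69*|-0.5081| = -3.4315


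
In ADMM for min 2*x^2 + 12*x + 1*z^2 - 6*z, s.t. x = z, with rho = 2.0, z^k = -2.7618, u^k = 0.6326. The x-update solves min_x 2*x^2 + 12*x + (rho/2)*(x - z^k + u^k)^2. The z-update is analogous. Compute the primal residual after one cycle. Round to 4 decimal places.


ADMM iteration with rho = 2.0, z^k = -2.7618, u^k = 0.6326
Step 1: x-update.
Minimize 2*x^2 + 12*x + (2.0/2)*(x + 2.7618 + 0.6326)^2
FOC: (2*2 + 2.0)*x = -12 + 2.0*(-2.7618 - 0.6326)
x^{k+1} = -3.1315
Step 2: z-update.
Minimize 1*z^2 - 6*z + (2.0/2)*(-3.1315 - z + 0.6326)^2
FOC: (2*1 + 2.0)*z = 6 + 2.0*(-3.1315 + 0.6326)
z^{k+1} = 0.2506
Step 3: u-update.
u^{k+1} = 0.6326 - 3.1315 - 0.2506 = -2.7494
Step 4: Primal residual = |-3.1315 - 0.2506| = 3.382


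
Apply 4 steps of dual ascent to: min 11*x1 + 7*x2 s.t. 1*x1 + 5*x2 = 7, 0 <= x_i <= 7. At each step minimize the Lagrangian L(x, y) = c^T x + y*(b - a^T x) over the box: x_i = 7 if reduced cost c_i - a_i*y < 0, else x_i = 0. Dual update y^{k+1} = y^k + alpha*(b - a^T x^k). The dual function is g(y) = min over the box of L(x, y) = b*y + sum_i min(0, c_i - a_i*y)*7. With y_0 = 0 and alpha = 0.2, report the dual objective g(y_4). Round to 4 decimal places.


Dual ascent for LP: min 11*x1 + 7*x2, 1*x1 + 5*x2 = 7, 0 <= x_i <= 7
Step 1: y^k = 0.0, reduced costs: (11.0, 7.0)
  x^k = (0.0, 0.0), subgradient = b - a^T x = 7.0
  y^{k+1} = 0.0 + 0.2*7.0 = 1.4
Step 2: y^k = 1.4, reduced costs: (9.6, 0.0)
  x^k = (0.0, 0.0), subgradient = b - a^T x = 7.0
  y^{k+1} = 1.4 + 0.2*7.0 = 2.8
Step 3: y^k = 2.8, reduced costs: (8.2, -7.0)
  x^k = (0.0, 7.0), subgradient = b - a^T x = -28.0
  y^{k+1} = 2.8 + 0.2*-28.0 = -2.8
Step 4: y^k = -2.8, reduced costs: (13.8, 21.0)
  x^k = (0.0, 0.0), subgradient = b - a^T x = 7.0
  y^{k+1} = -2.8 + 0.2*7.0 = -1.4
Dual objective at y_4 = -1.4: reduced costs (12.4, 14.0), box minimizer x = (0.0, 0.0)
g(y_4) = b*y + (c1 - a1*y)*x1 + (c2 - a2*y)*x2 = 7*(-1.4) + 12.4*0.0 + 14.0*0.0 = -9.8 + 0.0 + 0.0 = -9.8


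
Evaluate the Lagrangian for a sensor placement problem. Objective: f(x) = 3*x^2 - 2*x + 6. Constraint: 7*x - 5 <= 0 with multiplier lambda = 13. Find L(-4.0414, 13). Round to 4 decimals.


Step 1: Evaluate f(x).
f(-4.0414) = 3*(-4.0414)^2 - 2*(-4.0414) + 6 = 63.0815
Step 2: Evaluate g(x).
g(-4.0414) = 7*-4.0414 - 5 = -33.2898
Step 3: Compute Lagrangian.
L = 63.0815 + 13*-33.2898 = -369.6859


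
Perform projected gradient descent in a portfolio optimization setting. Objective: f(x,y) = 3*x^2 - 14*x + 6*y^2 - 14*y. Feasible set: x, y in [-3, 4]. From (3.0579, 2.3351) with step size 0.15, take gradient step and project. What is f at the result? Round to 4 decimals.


Step 1: Compute gradient at (3.0579, 2.3351).
grad_x = 2*3*3.0579 - 14 = 4.3474
grad_y = 2*6*2.3351 - 14 = 14.0212
Step 2: Gradient step.
x_raw = 3.0579 - 0.15*4.3474 = 2.4058
y_raw = 2.3351 - 0.15*14.0212 = 0.2319
Step 3: Project onto [-3, 4].
x_proj = clip(2.4058) = 2.4058
y_proj = clip(0.2319) = 0.2319
Step 4: Evaluate f.
f(2.4058, 0.2319) = -19.2417


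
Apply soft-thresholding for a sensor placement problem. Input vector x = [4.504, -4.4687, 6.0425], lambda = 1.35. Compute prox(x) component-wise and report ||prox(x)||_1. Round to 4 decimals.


Soft-thresholding with lambda = 1.35:
prox(4.504) = sign(4.504)*max(|4.504| - 1.35, 0) = 3.154
prox(-4.4687) = sign(-4.4687)*max(|-4.4687| - 1.35, 0) = -3.1187
prox(6.0425) = sign(6.0425)*max(|6.0425| - 1.35, 0) = 4.6925
prox(x) = [3.154, -3.1187, 4.6925]
||prox(x)||_1 = 3.154 + 3.1187 + 4.6925 = 10.9652


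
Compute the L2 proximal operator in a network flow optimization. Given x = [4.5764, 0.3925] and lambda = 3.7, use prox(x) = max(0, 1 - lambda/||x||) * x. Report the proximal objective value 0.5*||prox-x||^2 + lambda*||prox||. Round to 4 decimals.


Step 1: Compute ||x||.
||x|| = 4.5932
Step 2: Compute scaling factor.
scale = max(0, 1 - 3.7/4.5932) = 0.1945
Step 3: prox(x) = [0.8899, 0.0763]
||prox(x)|| = 0.8932
Step 4: Proximal objective.
0.5*||prox-x||^2 = 6.845
lambda*||prox|| = 3.3048
Total = 10.1498


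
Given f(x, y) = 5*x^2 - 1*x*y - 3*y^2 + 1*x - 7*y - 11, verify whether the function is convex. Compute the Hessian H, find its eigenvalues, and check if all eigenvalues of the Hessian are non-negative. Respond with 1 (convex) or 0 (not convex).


The Hessian of f(x,y) = 5*x^2 - 1*x*y - 3*y^2 + 1*x - 7*y - 11 is:
H = [[10, -1], [-1, -6]]
Trace = 10 - 6 = 4
Determinant = 10*-6 - (-1)^2 = -61
Discriminant = (4)^2 - 4*-61 = 260.0
Eigenvalues: lambda_1 = -6.0623, lambda_2 = 10.0623
The function is not convex.

0


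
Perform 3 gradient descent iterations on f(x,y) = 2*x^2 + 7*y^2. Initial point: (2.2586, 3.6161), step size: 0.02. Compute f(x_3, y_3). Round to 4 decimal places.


Gradient descent on f(x,y) = 2*x^2 + 7*y^2.
Starting point: (2.2586, 3.6161), alpha = 0.02
Step 1: grad_x = 2*2*2.2586 = 9.0344, grad_y = 2*7*3.6161 = 50.6254
  x_1 = 2.2586 - 0.02*9.0344 = 2.0779
  y_1 = 3.6161 - 0.02*50.6254 = 2.6036
Step 2: grad_x = 2*2*2.0779 = 8.3116, grad_y = 2*7*2.6036 = 36.4503
  x_2 = 2.0779 - 0.02*8.3116 = 1.9117
  y_2 = 2.6036 - 0.02*36.4503 = 1.8746
Step 3: grad_x = 2*2*1.9117 = 7.6467, grad_y = 2*7*1.8746 = 26.2442
  x_3 = 1.9117 - 0.02*7.6467 = 1.7587
  y_3 = 1.8746 - 0.02*26.2442 = 1.3497
f(1.7587, 1.3497) = 2*1.7587^2 + 7*1.3497^2 = 18.9382


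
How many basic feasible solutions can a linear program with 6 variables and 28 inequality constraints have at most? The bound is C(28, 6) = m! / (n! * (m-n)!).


Each vertex corresponds to some choice of n active constraints out of m, so the number of vertices is at most C(m, n) = m! / (n!(m-n)!).
m = 28, n = 6
Numerator: 28 * 27 * 26 * 25 * 24 * 23
Denominator: 6! = 720
C(28, 6) = 376740


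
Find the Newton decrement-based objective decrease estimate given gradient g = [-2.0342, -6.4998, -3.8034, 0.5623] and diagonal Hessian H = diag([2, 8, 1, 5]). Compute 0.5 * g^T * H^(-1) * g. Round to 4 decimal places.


Step 1: H is diagonal, so H^(-1) * g = [-1.0171, -0.8125, -3.8034, 0.1125].
Step 2: g^T H^(-1) g = sum_i g_i^2 / H_ii
  = (-2.0342)^2/2 + (-6.4998)^2/8 + (-3.8034)^2/1 + (0.5623)^2/5
  = 2.069 + 5.2809 + 14.4659 + 0.0632 = 21.879
Step 3: Objective decrease = 0.5 * g^T H^(-1) g = 10.9395


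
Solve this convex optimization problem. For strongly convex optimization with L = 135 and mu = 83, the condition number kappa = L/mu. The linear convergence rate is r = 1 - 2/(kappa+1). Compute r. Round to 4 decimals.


Step 1: Compute the condition number.
kappa = L/mu = 135/83 = 1.6265
Step 2: Compute the convergence rate.
r = 1 - 2/(kappa + 1) = 1 - 2*mu/(L + mu) = (L - mu)/(L + mu) = 52/218 = 0.2385


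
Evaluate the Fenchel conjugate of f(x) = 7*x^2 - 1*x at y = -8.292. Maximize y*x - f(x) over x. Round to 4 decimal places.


f*(y) = sup_x {y*x - a*x^2 - b*x} = sup_x {(y-b)*x - a*x^2}
FOC: (y - b) - 2a*x = 0 => x* = (y - b)/(2a)
x* = (-8.292 + 1)/(2*7) = -0.5209
f*(-8.292) = (y-b)^2/(4a) = (-8.292 + 1)^2/(4*7)
= 53.1733/28 = 1.899


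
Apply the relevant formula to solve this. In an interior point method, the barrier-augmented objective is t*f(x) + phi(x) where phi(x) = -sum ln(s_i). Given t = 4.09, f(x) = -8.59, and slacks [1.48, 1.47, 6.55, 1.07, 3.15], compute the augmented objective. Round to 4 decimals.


Step 1: Compute log-barrier.
ln values: [0.392, 0.3853, 1.8795, 0.0677, 1.1474]
phi = -(0.392 + 0.3853 + 1.8795 + 0.0677 + 1.1474) = -3.8718
Step 2: Compute augmented objective.
t*f(x) = 4.09*-8.59 = -35.1331
Total = -35.1331 - 3.8718 = -39.0049


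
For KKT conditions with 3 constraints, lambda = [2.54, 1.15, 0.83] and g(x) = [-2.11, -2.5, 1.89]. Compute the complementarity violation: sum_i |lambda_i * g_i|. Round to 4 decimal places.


KKT complementary slackness check:
lambda_1 * g_1 = 2.54 * -2.11 = -5.3594
lambda_2 * g_2 = 1.15 * -2.5 = -2.875
lambda_3 * g_3 = 0.83 * 1.89 = 1.5687
Total violation = 5.3594 + 2.875 + 1.5687 = 9.8031


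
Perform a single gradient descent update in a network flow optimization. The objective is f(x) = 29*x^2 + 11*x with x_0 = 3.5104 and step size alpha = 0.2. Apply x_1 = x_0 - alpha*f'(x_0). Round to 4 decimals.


We compute the gradient at x_0 and apply the update.
f'(x) = 58*x + 11
f'(3.5104) = 58*3.5104 + 11 = 214.6032
x_1 = 3.5104 - 0.2*214.6032 = -39.4102


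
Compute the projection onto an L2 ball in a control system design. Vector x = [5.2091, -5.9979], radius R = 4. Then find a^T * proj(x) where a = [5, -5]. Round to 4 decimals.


Step 1: Compute ||x|| (intermediates to 6 decimals).
||x|| = sqrt(5.2091^2 + (-5.9979)^2) = 7.944151
Step 2: Project.
Since ||x|| > R, scale = R/||x|| = 4/7.944151 = 0.503515, proj(x) = scale * x
proj(x) = [2.62286, -3.020033]
Step 3: Dot product.
a^T * proj(x) = 5*2.62286 - 5*(-3.020033) = 28.2145


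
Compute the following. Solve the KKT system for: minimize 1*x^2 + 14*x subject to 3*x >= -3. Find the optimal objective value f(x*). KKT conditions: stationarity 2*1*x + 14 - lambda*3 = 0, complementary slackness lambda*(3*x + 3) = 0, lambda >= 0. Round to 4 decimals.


Step 1: Try lambda = 0 (constraint inactive).
x_unc = -14/(2*1) = -7.0
Check: 3*-7.0 = -21.0 < -3 -- violated!
Step 2: Constraint must be active: 3*x = -3
x* = -3/3 = -1.0
lambda = (2*1*(-1.0) + 14)/3 = 4.0
Step 3: Compute optimal value.
f(x*) = 1*(-1.0)^2 + 14*(-1.0) = -13.0


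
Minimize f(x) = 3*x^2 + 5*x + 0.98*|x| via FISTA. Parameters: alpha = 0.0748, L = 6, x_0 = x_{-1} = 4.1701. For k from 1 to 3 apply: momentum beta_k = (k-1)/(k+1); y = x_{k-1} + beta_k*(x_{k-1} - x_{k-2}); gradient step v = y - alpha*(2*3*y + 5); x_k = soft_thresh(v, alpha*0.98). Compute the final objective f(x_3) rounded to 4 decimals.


FISTA on f(x) = 3*x^2 + 5*x + 0.98*|x|
L = 6, alpha = 0.0748
Iteration 1: beta = 0.0, y = 4.1701 + 0.0*(4.1701 - 4.1701) = 4.1701
  grad(y) = 30.0206, v = y - alpha*grad = 1.9246
  prox(v) = soft_thresh(1.9246, 0.0733) = 1.8513
Iteration 2: beta = 0.3333, y = 1.8513 + 0.3333*(1.8513 - 4.1701) = 1.0783
  grad(y) = 11.4698, v = y - alpha*grad = 0.2204
  prox(v) = soft_thresh(0.2204, 0.0733) = 0.1471
Iteration 3: beta = 0.5, y = 0.1471 + 0.5*(0.1471 - 1.8513) = -0.705
  grad(y) = 0.7698, v = y - alpha*grad = -0.7626
  prox(v) = soft_thresh(-0.7626, 0.0733) = -0.6893
f(x_3) = 3*(-0.6893)^2 + 5*(-0.6893) + 0.98*|-0.6893| = -1.3456


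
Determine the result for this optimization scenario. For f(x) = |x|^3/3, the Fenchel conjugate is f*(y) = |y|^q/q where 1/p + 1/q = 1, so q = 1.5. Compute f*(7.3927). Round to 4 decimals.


The conjugate exponent q satisfies 1/p + 1/q = 1.
p = 3, so q = 3/(3 - 1) = 1.5
|y|^q = 7.3927^1.5 = 20.1004
f*(7.3927) = 20.1004 / 1.5 = 13.4003


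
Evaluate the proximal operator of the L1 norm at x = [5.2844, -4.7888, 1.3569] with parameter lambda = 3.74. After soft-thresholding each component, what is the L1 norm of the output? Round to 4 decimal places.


Soft-thresholding with lambda = 3.74:
prox(5.2844) = sign(5.2844)*max(|5.2844| - 3.74, 0) = 1.5444
prox(-4.7888) = sign(-4.7888)*max(|-4.7888| - 3.74, 0) = -1.0488
prox(1.3569) = sign(1.3569)*max(|1.3569| - 3.74, 0) = 0.0
prox(x) = [1.5444, -1.0488, 0.0]
||prox(x)||_1 = 1.5444 + 1.0488 + 0.0 = 2.5932


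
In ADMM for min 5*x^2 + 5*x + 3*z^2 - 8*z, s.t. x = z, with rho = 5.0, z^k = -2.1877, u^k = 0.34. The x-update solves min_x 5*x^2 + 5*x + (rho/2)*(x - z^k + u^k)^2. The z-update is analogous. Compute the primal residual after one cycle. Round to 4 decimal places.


ADMM iteration with rho = 5.0, z^k = -2.1877, u^k = 0.34
Step 1: x-update.
Minimize 5*x^2 + 5*x + (5.0/2)*(x + 2.1877 + 0.34)^2
FOC: (2*5 + 5.0)*x = -5 + 5.0*(-2.1877 - 0.34)
x^{k+1} = -1.1759
Step 2: z-update.
Minimize 3*z^2 - 8*z + (5.0/2)*(-1.1759 - z + 0.34)^2
FOC: (2*3 + 5.0)*z = 8 + 5.0*(-1.1759 + 0.34)
z^{k+1} = 0.3473
Step 3: u-update.
u^{k+1} = 0.34 - 1.1759 - 0.3473 = -1.1832
Step 4: Primal residual = |-1.1759 - 0.3473| = 1.5232


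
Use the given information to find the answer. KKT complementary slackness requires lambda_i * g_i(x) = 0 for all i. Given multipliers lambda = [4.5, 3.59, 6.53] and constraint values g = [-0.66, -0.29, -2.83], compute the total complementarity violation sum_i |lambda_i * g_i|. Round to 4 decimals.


KKT complementary slackness check:
lambda_1 * g_1 = 4.5 * -0.66 = -2.97
lambda_2 * g_2 = 3.59 * -0.29 = -1.0411
lambda_3 * g_3 = 6.53 * -2.83 = -18.4799
Total violation = 2.97 + 1.0411 + 18.4799 = 22.491


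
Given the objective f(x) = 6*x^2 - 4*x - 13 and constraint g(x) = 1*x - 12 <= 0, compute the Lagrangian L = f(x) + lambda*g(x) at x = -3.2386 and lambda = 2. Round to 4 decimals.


Step 1: Evaluate f(x).
f(-3.2386) = 6*(-3.2386)^2 - 4*(-3.2386) - 13 = 62.8856
Step 2: Evaluate g(x).
g(-3.2386) = 1*-3.2386 - 12 = -15.2386
Step 3: Compute Lagrangian.
L = 62.8856 + 2*-15.2386 = 32.4084


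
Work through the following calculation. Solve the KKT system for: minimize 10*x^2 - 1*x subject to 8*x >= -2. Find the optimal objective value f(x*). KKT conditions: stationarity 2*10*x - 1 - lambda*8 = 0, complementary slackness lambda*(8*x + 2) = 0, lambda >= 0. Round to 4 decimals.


Step 1: Try lambda = 0 (constraint inactive).
Stationarity: 2*10*x - 1 = 0
x* = 1/(2*10) = 0.05
Check constraint: 8*0.05 = 0.4 >= -2 -- satisfied.
Step 2: Compute optimal value.
f(x*) = 10*0.05^2 - 1*0.05 = -0.025


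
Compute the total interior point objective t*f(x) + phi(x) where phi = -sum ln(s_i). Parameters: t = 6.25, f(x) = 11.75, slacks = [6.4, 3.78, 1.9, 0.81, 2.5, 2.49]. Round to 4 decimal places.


Step 1: Compute log-barrier.
ln values: [1.8563, 1.3297, 0.6419, -0.2107, 0.9163, 0.9123]
phi = -(1.8563 + 1.3297 + 0.6419 - 0.2107 + 0.9163 + 0.9123) = -5.4457
Step 2: Compute augmented objective.
t*f(x) = 6.25*11.75 = 73.4375
Total = 73.4375 - 5.4457 = 67.9918


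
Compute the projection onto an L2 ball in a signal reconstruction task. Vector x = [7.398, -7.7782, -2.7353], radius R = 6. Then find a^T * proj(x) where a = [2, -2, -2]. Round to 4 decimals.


Step 1: Compute ||x|| (intermediates to 6 decimals).
||x|| = sqrt(7.398^2 + (-7.7782)^2 + (-2.7353)^2) = 11.077575
Step 2: Project.
Since ||x|| > R, scale = R/||x|| = 6/11.077575 = 0.541635, proj(x) = scale * x
proj(x) = [4.007016, -4.212945, -1.481534]
Step 3: Dot product.
a^T * proj(x) = 2*4.007016 - 2*(-4.212945) - 2*(-1.481534) = 19.403


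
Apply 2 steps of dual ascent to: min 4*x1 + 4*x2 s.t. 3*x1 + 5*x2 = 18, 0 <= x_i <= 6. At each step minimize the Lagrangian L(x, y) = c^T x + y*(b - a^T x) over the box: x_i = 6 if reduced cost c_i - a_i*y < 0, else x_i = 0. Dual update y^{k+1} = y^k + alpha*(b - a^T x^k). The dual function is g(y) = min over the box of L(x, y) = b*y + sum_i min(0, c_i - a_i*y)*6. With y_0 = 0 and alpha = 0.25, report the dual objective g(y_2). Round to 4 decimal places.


Dual ascent for LP: min 4*x1 + 4*x2, 3*x1 + 5*x2 = 18, 0 <= x_i <= 6
Step 1: y^k = 0.0, reduced costs: (4.0, 4.0)
  x^k = (0.0, 0.0), subgradient = b - a^T x = 18.0
  y^{k+1} = 0.0 + 0.25*18.0 = 4.5
Step 2: y^k = 4.5, reduced costs: (-9.5, -18.5)
  x^k = (6.0, 6.0), subgradient = b - a^T x = -30.0
  y^{k+1} = 4.5 + 0.25*-30.0 = -3.0
Dual objective at y_2 = -3.0: reduced costs (13.0, 19.0), box minimizer x = (0.0, 0.0)
g(y_2) = b*y + (c1 - a1*y)*x1 + (c2 - a2*y)*x2 = 18*(-3.0) + 13.0*0.0 + 19.0*0.0 = -54.0 + 0.0 + 0.0 = -54.0


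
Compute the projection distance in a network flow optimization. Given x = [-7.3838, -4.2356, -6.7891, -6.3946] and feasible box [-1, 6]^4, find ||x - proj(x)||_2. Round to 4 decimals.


Project each component onto [-1, 6].
clip(-7.3838) = -1.0, clip(-4.2356) = -1.0, clip(-6.7891) = -1.0, clip(-6.3946) = -1.0
Projection = [-1.0, -1.0, -1.0, -1.0]
Squared diffs: [40.7529, 10.4691, 33.5137, 29.1017]
Distance = sqrt(113.8374) = 10.6695


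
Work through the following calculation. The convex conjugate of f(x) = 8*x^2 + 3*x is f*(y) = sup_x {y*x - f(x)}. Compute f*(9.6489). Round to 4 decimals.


f*(y) = sup_x {y*x - a*x^2 - b*x} = sup_x {(y-b)*x - a*x^2}
FOC: (y - b) - 2a*x = 0 => x* = (y - b)/(2a)
x* = (9.6489 - 3)/(2*8) = 0.4156
f*(9.6489) = (y-b)^2/(4a) = (9.6489 - 3)^2/(4*8)
= 44.2079/32 = 1.3815


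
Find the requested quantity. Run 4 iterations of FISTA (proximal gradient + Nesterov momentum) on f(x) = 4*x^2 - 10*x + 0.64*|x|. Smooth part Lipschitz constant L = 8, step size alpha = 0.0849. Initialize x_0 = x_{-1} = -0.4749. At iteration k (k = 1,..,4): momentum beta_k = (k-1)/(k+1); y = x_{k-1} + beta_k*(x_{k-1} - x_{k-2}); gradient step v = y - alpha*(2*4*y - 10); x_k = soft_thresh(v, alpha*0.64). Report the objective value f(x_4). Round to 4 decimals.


FISTA on f(x) = 4*x^2 - 10*x + 0.64*|x|
L = 8, alpha = 0.0849
Iteration 1: beta = 0.0, y = -0.4749 + 0.0*(-0.4749 + 0.4749) = -0.4749
  grad(y) = -13.7992, v = y - alpha*grad = 0.6967
  prox(v) = soft_thresh(0.6967, 0.0543) = 0.6423
Iteration 2: beta = 0.3333, y = 0.6423 + 0.3333*(0.6423 + 0.4749) = 1.0147
  grad(y) = -1.8822, v = y - alpha*grad = 1.1745
  prox(v) = soft_thresh(1.1745, 0.0543) = 1.1202
Iteration 3: beta = 0.5, y = 1.1202 + 0.5*(1.1202 - 0.6423) = 1.3591
  grad(y) = 0.873, v = y - alpha*grad = 1.285
  prox(v) = soft_thresh(1.285, 0.0543) = 1.2307
Iteration 4: beta = 0.6, y = 1.2307 + 0.6*(1.2307 - 1.1202) = 1.297
  grad(y) = 0.3757, v = y - alpha*grad = 1.2651
  prox(v) = soft_thresh(1.2651, 0.0543) = 1.2107
f(x_4) = 4*1.2107^2 - 10*1.2107 + 0.64*|1.2107| = -5.469


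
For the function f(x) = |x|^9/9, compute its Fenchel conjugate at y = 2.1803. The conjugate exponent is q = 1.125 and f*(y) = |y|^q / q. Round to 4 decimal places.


The conjugate exponent q satisfies 1/p + 1/q = 1.
p = 9, so q = 9/(9 - 1) = 1.125
|y|^q = 2.1803^1.125 = 2.4034
f*(2.1803) = 2.4034 / 1.125 = 2.1364


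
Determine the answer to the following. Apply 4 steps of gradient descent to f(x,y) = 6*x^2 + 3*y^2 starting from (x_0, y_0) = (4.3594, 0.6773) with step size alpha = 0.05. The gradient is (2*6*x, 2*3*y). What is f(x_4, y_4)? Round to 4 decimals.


Gradient descent on f(x,y) = 6*x^2 + 3*y^2.
Starting point: (4.3594, 0.6773), alpha = 0.05
Step 1: grad_x = 2*6*4.3594 = 52.3128, grad_y = 2*3*0.6773 = 4.0638
  x_1 = 4.3594 - 0.05*52.3128 = 1.7438
  y_1 = 0.6773 - 0.05*4.0638 = 0.4741
Step 2: grad_x = 2*6*1.7438 = 20.9251, grad_y = 2*3*0.4741 = 2.8447
  x_2 = 1.7438 - 0.05*20.9251 = 0.6975
  y_2 = 0.4741 - 0.05*2.8447 = 0.3319
Step 3: grad_x = 2*6*0.6975 = 8.37, grad_y = 2*3*0.3319 = 1.9913
  x_3 = 0.6975 - 0.05*8.37 = 0.279
  y_3 = 0.3319 - 0.05*1.9913 = 0.2323
Step 4: grad_x = 2*6*0.279 = 3.348, grad_y = 2*3*0.2323 = 1.3939
  x_4 = 0.279 - 0.05*3.348 = 0.1116
  y_4 = 0.2323 - 0.05*1.3939 = 0.1626
f(0.1116, 0.1626) = 6*0.1116^2 + 3*0.1626^2 = 0.1541


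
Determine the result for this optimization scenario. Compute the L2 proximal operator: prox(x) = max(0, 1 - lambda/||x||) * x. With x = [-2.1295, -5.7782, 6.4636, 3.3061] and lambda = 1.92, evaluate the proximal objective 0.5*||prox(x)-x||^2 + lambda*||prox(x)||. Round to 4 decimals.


Step 1: Compute ||x||.
||x|| = 9.52
Step 2: Compute scaling factor.
scale = max(0, 1 - 1.92/9.52) = 0.7983
Step 3: prox(x) = [-1.7, -4.6129, 5.16, 2.6393]
||prox(x)|| = 7.6
Step 4: Proximal objective.
0.5*||prox-x||^2 = 1.8432
lambda*||prox|| = 14.592
Total = 16.4352


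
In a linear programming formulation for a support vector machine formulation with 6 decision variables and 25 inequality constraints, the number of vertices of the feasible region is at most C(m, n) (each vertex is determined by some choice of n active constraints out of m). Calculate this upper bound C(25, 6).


Each vertex corresponds to some choice of n active constraints out of m, so the number of vertices is at most C(m, n) = m! / (n!(m-n)!).
m = 25, n = 6
Numerator: 25 * 24 * 23 * 22 * 21 * 20
Denominator: 6! = 720
C(25, 6) = 177100


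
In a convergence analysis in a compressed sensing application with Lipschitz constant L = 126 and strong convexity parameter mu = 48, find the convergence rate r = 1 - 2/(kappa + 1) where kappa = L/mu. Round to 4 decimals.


Step 1: Compute the condition number.
kappa = L/mu = 126/48 = 2.625
Step 2: Compute the convergence rate.
r = 1 - 2/(kappa + 1) = 1 - 2*mu/(L + mu) = (L - mu)/(L + mu) = 78/174 = 0.4483


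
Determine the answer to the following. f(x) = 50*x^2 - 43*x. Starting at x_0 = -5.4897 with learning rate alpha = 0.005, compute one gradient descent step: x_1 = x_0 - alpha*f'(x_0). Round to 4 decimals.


We compute the gradient at x_0 and apply the update.
f'(x) = 100*x - 43
f'(-5.4897) = 100*-5.4897 - 43 = -591.97
x_1 = -5.4897 - 0.005*-591.97 = -2.5299


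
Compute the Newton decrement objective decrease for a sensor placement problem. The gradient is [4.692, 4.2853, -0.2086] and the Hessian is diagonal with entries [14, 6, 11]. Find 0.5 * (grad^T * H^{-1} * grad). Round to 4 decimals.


Step 1: H is diagonal, so H^(-1) * g = [0.3351, 0.7142, -0.019].
Step 2: g^T H^(-1) g = sum_i g_i^2 / H_ii
  = (4.692)^2/14 + (4.2853)^2/6 + (-0.2086)^2/11
  = 1.5725 + 3.0606 + 0.004 = 4.6371
Step 3: Objective decrease = 0.5 * g^T H^(-1) g = 2.3185


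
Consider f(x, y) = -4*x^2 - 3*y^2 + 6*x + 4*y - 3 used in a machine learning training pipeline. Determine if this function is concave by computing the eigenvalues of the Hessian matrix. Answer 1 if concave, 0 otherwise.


The Hessian of f(x,y) = -4*x^2 - 3*y^2 + 6*x + 4*y - 3 is:
H = [[-8, 0], [0, -6]]
Trace = -8 - 6 = -14
Determinant = -8*-6 - (0)^2 = 48
Discriminant = (-14)^2 - 4*48 = 4.0
Eigenvalues: lambda_1 = -8.0, lambda_2 = -6.0
The function is concave.

1


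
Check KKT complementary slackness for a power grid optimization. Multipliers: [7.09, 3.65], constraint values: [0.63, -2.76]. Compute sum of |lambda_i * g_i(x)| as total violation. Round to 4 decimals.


KKT complementary slackness check:
lambda_1 * g_1 = 7.09 * 0.63 = 4.4667
lambda_2 * g_2 = 3.65 * -2.76 = -10.074
Total violation = 4.4667 + 10.074 = 14.5407


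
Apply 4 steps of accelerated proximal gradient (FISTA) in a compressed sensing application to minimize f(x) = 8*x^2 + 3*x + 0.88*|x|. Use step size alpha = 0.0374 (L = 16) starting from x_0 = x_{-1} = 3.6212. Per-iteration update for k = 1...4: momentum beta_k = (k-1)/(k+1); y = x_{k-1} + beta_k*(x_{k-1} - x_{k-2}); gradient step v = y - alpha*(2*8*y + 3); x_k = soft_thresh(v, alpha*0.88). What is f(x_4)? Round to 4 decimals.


FISTA on f(x) = 8*x^2 + 3*x + 0.88*|x|
L = 16, alpha = 0.0374
Iteration 1: beta = 0.0, y = 3.6212 + 0.0*(3.6212 - 3.6212) = 3.6212
  grad(y) = 60.9392, v = y - alpha*grad = 1.3421
  prox(v) = soft_thresh(1.3421, 0.0329) = 1.3092
Iteration 2: beta = 0.3333, y = 1.3092 + 0.3333*(1.3092 - 3.6212) = 0.5385
  grad(y) = 11.6157, v = y - alpha*grad = 0.1041
  prox(v) = soft_thresh(0.1041, 0.0329) = 0.0711
Iteration 3: beta = 0.5, y = 0.0711 + 0.5*(0.0711 - 1.3092) = -0.5479
  grad(y) = -5.7659, v = y - alpha*grad = -0.3322
  prox(v) = soft_thresh(-0.3322, 0.0329) = -0.2993
Iteration 4: beta = 0.6, y = -0.2993 + 0.6*(-0.2993 - 0.0711) = -0.5216
  grad(y) = -5.3453, v = y - alpha*grad = -0.3217
  prox(v) = soft_thresh(-0.3217, 0.0329) = -0.2888
f(x_4) = 8*(-0.2888)^2 + 3*(-0.2888) + 0.88*|-0.2888| = 0.0549


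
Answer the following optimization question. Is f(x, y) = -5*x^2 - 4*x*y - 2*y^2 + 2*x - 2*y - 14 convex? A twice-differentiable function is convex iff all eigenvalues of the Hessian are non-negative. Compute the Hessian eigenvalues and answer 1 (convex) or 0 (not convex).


The Hessian of f(x,y) = -5*x^2 - 4*x*y - 2*y^2 + 2*x - 2*y - 14 is:
H = [[-10, -4], [-4, -4]]
Trace = -10 - 4 = -14
Determinant = -10*-4 - (-4)^2 = 24
Discriminant = (-14)^2 - 4*24 = 100.0
Eigenvalues: lambda_1 = -12.0, lambda_2 = -2.0
The function is not convex.

0


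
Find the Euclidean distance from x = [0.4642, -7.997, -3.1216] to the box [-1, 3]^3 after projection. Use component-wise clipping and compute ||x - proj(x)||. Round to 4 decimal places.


Project each component onto [-1, 3].
clip(0.4642) = 0.4642, clip(-7.997) = -1.0, clip(-3.1216) = -1.0
Projection = [0.4642, -1.0, -1.0]
Squared diffs: [0.0, 48.958, 4.5012]
Distance = sqrt(53.4592) = 7.3116


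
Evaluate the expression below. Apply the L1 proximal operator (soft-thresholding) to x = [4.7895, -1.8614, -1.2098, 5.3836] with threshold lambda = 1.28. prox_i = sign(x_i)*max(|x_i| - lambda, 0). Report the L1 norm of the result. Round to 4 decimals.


Soft-thresholding with lambda = 1.28:
prox(4.7895) = sign(4.7895)*max(|4.7895| - 1.28, 0) = 3.5095
prox(-1.8614) = sign(-1.8614)*max(|-1.8614| - 1.28, 0) = -0.5814
prox(-1.2098) = sign(-1.2098)*max(|-1.2098| - 1.28, 0) = 0.0
prox(5.3836) = sign(5.3836)*max(|5.3836| - 1.28, 0) = 4.1036
prox(x) = [3.5095, -0.5814, 0.0, 4.1036]
||prox(x)||_1 = 3.5095 + 0.5814 + 0.0 + 4.1036 = 8.1945


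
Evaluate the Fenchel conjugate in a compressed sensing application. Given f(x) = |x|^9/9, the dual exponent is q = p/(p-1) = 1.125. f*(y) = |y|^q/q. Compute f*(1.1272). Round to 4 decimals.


The conjugate exponent q satisfies 1/p + 1/q = 1.
p = 9, so q = 9/(9 - 1) = 1.125
|y|^q = 1.1272^1.125 = 1.1442
f*(1.1272) = 1.1442 / 1.125 = 1.0171


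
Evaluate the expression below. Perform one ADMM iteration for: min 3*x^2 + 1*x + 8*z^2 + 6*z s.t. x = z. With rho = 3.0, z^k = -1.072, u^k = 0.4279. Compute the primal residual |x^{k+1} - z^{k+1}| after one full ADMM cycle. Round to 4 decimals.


ADMM iteration with rho = 3.0, z^k = -1.072, u^k = 0.4279
Step 1: x-update.
Minimize 3*x^2 + 1*x + (3.0/2)*(x + 1.072 + 0.4279)^2
FOC: (2*3 + 3.0)*x = -1 + 3.0*(-1.072 - 0.4279)
x^{k+1} = -0.6111
Step 2: z-update.
Minimize 8*z^2 + 6*z + (3.0/2)*(-0.6111 - z + 0.4279)^2
FOC: (2*8 + 3.0)*z = -6 + 3.0*(-0.6111 + 0.4279)
z^{k+1} = -0.3447
Step 3: u-update.
u^{k+1} = 0.4279 - 0.6111 + 0.3447 = 0.1615
Step 4: Primal residual = |-0.6111 + 0.3447| = 0.2664


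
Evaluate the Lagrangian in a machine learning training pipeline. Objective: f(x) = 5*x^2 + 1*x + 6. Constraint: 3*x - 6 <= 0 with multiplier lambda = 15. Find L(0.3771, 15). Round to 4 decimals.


Step 1: Evaluate f(x).
f(0.3771) = 5*0.3771^2 + 1*0.3771 + 6 = 7.0881
Step 2: Evaluate g(x).
g(0.3771) = 3*0.3771 - 6 = -4.8687
Step 3: Compute Lagrangian.
L = 7.0881 + 15*-4.8687 = -65.9424


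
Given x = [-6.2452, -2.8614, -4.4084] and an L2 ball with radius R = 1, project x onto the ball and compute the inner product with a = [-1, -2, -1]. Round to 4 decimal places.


Step 1: Compute ||x|| (intermediates to 6 decimals).
||x|| = sqrt((-6.2452)^2 + (-2.8614)^2 + (-4.4084)^2) = 8.16236
Step 2: Project.
Since ||x|| > R, scale = R/||x|| = 1/8.16236 = 0.122514, proj(x) = scale * x
proj(x) = [-0.765124, -0.350562, -0.540091]
Step 3: Dot product.
a^T * proj(x) = -1*(-0.765124) - 2*(-0.350562) - 1*(-0.540091) = 2.0063


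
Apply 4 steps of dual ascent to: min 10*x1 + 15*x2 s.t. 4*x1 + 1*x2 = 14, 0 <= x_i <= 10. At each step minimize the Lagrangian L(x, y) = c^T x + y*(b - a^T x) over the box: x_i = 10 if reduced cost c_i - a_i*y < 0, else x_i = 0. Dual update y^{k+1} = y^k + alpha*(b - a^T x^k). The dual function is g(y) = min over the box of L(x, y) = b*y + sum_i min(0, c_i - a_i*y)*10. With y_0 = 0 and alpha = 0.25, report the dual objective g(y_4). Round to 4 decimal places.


Dual ascent for LP: min 10*x1 + 15*x2, 4*x1 + 1*x2 = 14, 0 <= x_i <= 10
Step 1: y^k = 0.0, reduced costs: (10.0, 15.0)
  x^k = (0.0, 0.0), subgradient = b - a^T x = 14.0
  y^{k+1} = 0.0 + 0.25*14.0 = 3.5
Step 2: y^k = 3.5, reduced costs: (-4.0, 11.5)
  x^k = (10.0, 0.0), subgradient = b - a^T x = -26.0
  y^{k+1} = 3.5 + 0.25*-26.0 = -3.0
Step 3: y^k = -3.0, reduced costs: (22.0, 18.0)
  x^k = (0.0, 0.0), subgradient = b - a^T x = 14.0
  y^{k+1} = -3.0 + 0.25*14.0 = 0.5
Step 4: y^k = 0.5, reduced costs: (8.0, 14.5)
  x^k = (0.0, 0.0), subgradient = b - a^T x = 14.0
  y^{k+1} = 0.5 + 0.25*14.0 = 4.0
Dual objective at y_4 = 4.0: reduced costs (-6.0, 11.0), box minimizer x = (10.0, 0.0)
g(y_4) = b*y + (c1 - a1*y)*x1 + (c2 - a2*y)*x2 = 14*4.0 + (-6.0)*10.0 + 11.0*0.0 = 56.0 - 60.0 + 0.0 = -4.0


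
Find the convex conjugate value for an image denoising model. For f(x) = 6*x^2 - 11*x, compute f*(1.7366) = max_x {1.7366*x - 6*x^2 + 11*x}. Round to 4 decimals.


f*(y) = sup_x {y*x - a*x^2 - b*x} = sup_x {(y-b)*x - a*x^2}
FOC: (y - b) - 2a*x = 0 => x* = (y - b)/(2a)
x* = (1.7366 + 11)/(2*6) = 1.0614
f*(1.7366) = (y-b)^2/(4a) = (1.7366 + 11)^2/(4*6)
= 162.221/24 = 6.7592


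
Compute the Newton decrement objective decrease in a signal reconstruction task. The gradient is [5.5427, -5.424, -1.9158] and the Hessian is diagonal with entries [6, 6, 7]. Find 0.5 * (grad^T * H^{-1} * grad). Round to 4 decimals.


Step 1: H is diagonal, so H^(-1) * g = [0.9238, -0.904, -0.2737].
Step 2: g^T H^(-1) g = sum_i g_i^2 / H_ii
  = (5.5427)^2/6 + (-5.424)^2/6 + (-1.9158)^2/7
  = 5.1203 + 4.9033 + 0.5243 = 10.5479
Step 3: Objective decrease = 0.5 * g^T H^(-1) g = 5.2739


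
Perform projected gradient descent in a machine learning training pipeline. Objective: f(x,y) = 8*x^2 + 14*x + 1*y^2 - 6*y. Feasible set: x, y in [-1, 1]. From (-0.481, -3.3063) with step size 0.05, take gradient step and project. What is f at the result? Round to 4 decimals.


Step 1: Compute gradient at (-0.481, -3.3063).
grad_x = 2*8*-0.481 + 14 = 6.304
grad_y = 2*1*-3.3063 - 6 = -12.6126
Step 2: Gradient step.
x_raw = -0.481 - 0.05*6.304 = -0.7962
y_raw = -3.3063 - 0.05*-12.6126 = -2.6757
Step 3: Project onto [-1, 1].
x_proj = clip(-0.7962) = -0.7962
y_proj = clip(-2.6757) = -1.0
Step 4: Evaluate f.
f(-0.7962, -1.0) = 0.9247


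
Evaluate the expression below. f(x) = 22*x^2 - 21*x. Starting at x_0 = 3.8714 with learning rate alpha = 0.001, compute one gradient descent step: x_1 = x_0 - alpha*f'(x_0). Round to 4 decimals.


We compute the gradient at x_0 and apply the update.
f'(x) = 44*x - 21
f'(3.8714) = 44*3.8714 - 21 = 149.3416
x_1 = 3.8714 - 0.001*149.3416 = 3.7221


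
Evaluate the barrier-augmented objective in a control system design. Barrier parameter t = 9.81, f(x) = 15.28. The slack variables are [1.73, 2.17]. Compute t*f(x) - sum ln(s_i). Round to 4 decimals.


Step 1: Compute log-barrier.
ln values: [0.5481, 0.7747]
phi = -(0.5481 + 0.7747) = -1.3228
Step 2: Compute augmented objective.
t*f(x) = 9.81*15.28 = 149.8968
Total = 149.8968 - 1.3228 = 148.574


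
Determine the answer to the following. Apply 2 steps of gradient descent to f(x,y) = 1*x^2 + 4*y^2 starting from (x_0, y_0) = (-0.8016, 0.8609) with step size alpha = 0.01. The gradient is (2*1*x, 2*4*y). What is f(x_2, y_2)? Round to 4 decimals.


Gradient descent on f(x,y) = 1*x^2 + 4*y^2.
Starting point: (-0.8016, 0.8609), alpha = 0.01
Step 1: grad_x = 2*1*-0.8016 = -1.6032, grad_y = 2*4*0.8609 = 6.8872
  x_1 = -0.8016 - 0.01*-1.6032 = -0.7856
  y_1 = 0.8609 - 0.01*6.8872 = 0.792
Step 2: grad_x = 2*1*-0.7856 = -1.5711, grad_y = 2*4*0.792 = 6.3362
  x_2 = -0.7856 - 0.01*-1.5711 = -0.7699
  y_2 = 0.792 - 0.01*6.3362 = 0.7287
f(-0.7699, 0.7287) = 1*(-0.7699)^2 + 4*0.7287^2 = 2.7165


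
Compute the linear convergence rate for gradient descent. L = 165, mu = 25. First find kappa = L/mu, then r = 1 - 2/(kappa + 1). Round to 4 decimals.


Step 1: Compute the condition number.
kappa = L/mu = 165/25 = 6.6
Step 2: Compute the convergence rate.
r = 1 - 2/(kappa + 1) = 1 - 2*mu/(L + mu) = (L - mu)/(L + mu) = 140/190 = 0.7368


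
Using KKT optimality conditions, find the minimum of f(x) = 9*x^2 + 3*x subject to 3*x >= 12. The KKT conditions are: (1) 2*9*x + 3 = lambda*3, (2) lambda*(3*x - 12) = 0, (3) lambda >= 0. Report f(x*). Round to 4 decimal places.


Step 1: Try lambda = 0 (constraint inactive).
x_unc = -3/(2*9) = -0.1667
Check: 3*-0.1667 = -0.5001 < 12 -- violated!
Step 2: Constraint must be active: 3*x = 12
x* = 12/3 = 4.0
lambda = (2*9*4.0 + 3)/3 = 25.0
Step 3: Compute optimal value.
f(x*) = 9*4.0^2 + 3*4.0 = 156.0


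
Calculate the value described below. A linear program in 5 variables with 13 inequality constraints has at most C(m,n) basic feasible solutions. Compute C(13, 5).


Each vertex corresponds to some choice of n active constraints out of m, so the number of vertices is at most C(m, n) = m! / (n!(m-n)!).
m = 13, n = 5
Numerator: 13 * 12 * 11 * 10 * 9
Denominator: 5! = 120
C(13, 5) = 1287


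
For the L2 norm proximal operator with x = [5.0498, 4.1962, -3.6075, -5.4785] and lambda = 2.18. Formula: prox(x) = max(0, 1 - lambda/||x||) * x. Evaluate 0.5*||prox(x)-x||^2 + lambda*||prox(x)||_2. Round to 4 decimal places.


Step 1: Compute ||x||.
||x|| = 9.281
Step 2: Compute scaling factor.
scale = max(0, 1 - 2.18/9.281) = 0.7651
Step 3: prox(x) = [3.8637, 3.2106, -2.7601, -4.1917]
||prox(x)|| = 7.101
Step 4: Proximal objective.
0.5*||prox-x||^2 = 2.3762
lambda*||prox|| = 15.4802
Total = 17.8563


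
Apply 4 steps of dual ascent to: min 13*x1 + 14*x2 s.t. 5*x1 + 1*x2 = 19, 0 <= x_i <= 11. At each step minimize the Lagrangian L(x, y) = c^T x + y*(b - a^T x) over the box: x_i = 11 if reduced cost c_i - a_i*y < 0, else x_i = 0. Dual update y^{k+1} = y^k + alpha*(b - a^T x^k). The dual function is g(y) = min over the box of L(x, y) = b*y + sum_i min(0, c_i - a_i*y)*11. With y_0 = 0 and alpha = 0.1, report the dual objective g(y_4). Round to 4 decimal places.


Dual ascent for LP: min 13*x1 + 14*x2, 5*x1 + 1*x2 = 19, 0 <= x_i <= 11
Step 1: y^k = 0.0, reduced costs: (13.0, 14.0)
  x^k = (0.0, 0.0), subgradient = b - a^T x = 19.0
  y^{k+1} = 0.0 + 0.1*19.0 = 1.9
Step 2: y^k = 1.9, reduced costs: (3.5, 12.1)
  x^k = (0.0, 0.0), subgradient = b - a^T x = 19.0
  y^{k+1} = 1.9 + 0.1*19.0 = 3.8
Step 3: y^k = 3.8, reduced costs: (-6.0, 10.2)
  x^k = (11.0, 0.0), subgradient = b - a^T x = -36.0
  y^{k+1} = 3.8 + 0.1*-36.0 = 0.2
Step 4: y^k = 0.2, reduced costs: (12.0, 13.8)
  x^k = (0.0, 0.0), subgradient = b - a^T x = 19.0
  y^{k+1} = 0.2 + 0.1*19.0 = 2.1
Dual objective at y_4 = 2.1: reduced costs (2.5, 11.9), box minimizer x = (0.0, 0.0)
g(y_4) = b*y + (c1 - a1*y)*x1 + (c2 - a2*y)*x2 = 19*2.1 + 2.5*0.0 + 11.9*0.0 = 39.9 + 0.0 + 0.0 = 39.9


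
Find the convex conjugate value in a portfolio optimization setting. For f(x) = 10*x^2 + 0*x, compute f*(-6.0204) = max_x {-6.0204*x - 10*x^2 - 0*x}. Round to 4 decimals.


f*(y) = sup_x {y*x - a*x^2 - b*x} = sup_x {(y-b)*x - a*x^2}
FOC: (y - b) - 2a*x = 0 => x* = (y - b)/(2a)
x* = (-6.0204 - 0)/(2*10) = -0.301
f*(-6.0204) = (y-b)^2/(4a) = (-6.0204 - 0)^2/(4*10)
= 36.2452/40 = 0.9061


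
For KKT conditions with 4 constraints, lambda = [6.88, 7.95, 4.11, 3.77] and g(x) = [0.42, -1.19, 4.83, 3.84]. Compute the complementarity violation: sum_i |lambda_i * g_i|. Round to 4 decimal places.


KKT complementary slackness check:
lambda_1 * g_1 = 6.88 * 0.42 = 2.8896
lambda_2 * g_2 = 7.95 * -1.19 = -9.4605
lambda_3 * g_3 = 4.11 * 4.83 = 19.8513
lambda_4 * g_4 = 3.77 * 3.84 = 14.4768
Total violation = 2.8896 + 9.4605 + 19.8513 + 14.4768 = 46.6782


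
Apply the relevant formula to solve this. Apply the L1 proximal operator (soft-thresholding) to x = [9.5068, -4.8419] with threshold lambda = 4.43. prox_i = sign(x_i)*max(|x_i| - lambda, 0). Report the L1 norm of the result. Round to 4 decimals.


Soft-thresholding with lambda = 4.43:
prox(9.5068) = sign(9.5068)*max(|9.5068| - 4.43, 0) = 5.0768
prox(-4.8419) = sign(-4.8419)*max(|-4.8419| - 4.43, 0) = -0.4119
prox(x) = [5.0768, -0.4119]
||prox(x)||_1 = 5.0768 + 0.4119 = 5.4887


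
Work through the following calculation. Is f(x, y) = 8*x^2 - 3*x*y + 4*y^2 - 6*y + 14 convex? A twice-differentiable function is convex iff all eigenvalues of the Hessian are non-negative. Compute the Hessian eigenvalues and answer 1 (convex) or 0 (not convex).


The Hessian of f(x,y) = 8*x^2 - 3*x*y + 4*y^2 - 6*y + 14 is:
H = [[16, -3], [-3, 8]]
Trace = 16 + 8 = 24
Determinant = 16*8 - (-3)^2 = 119
Discriminant = (24)^2 - 4*119 = 100.0
Eigenvalues: lambda_1 = 7.0, lambda_2 = 17.0
The function is convex.

1


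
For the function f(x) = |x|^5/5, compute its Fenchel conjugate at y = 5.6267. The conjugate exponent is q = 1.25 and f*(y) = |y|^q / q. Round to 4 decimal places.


The conjugate exponent q satisfies 1/p + 1/q = 1.
p = 5, so q = 5/(5 - 1) = 1.25
|y|^q = 5.6267^1.25 = 8.666
f*(5.6267) = 8.666 / 1.25 = 6.9328


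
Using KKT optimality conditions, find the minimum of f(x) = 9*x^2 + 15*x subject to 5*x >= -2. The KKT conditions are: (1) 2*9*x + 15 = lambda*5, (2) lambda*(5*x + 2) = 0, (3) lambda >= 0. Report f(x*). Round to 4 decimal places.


Step 1: Try lambda = 0 (constraint inactive).
x_unc = -15/(2*9) = -0.8333
Check: 5*-0.8333 = -4.1665 < -2 -- violated!
Step 2: Constraint must be active: 5*x = -2
x* = -2/5 = -0.4
lambda = (2*9*(-0.4) + 15)/5 = 1.56
Step 3: Compute optimal value.
f(x*) = 9*(-0.4)^2 + 15*(-0.4) = -4.56
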